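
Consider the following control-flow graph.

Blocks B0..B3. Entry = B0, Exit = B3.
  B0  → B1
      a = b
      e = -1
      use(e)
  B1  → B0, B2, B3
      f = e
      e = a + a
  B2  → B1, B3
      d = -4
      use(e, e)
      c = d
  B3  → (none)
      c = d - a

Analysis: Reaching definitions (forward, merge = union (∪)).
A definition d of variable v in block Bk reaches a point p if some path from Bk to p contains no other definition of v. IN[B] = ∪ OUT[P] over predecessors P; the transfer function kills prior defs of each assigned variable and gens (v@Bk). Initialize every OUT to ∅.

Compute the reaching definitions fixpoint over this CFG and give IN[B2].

Answer: {a@B0, c@B2, d@B2, e@B1, f@B1}

Working:
Fixpoint table:
  B0:   IN={a@B0, c@B2, d@B2, e@B1, f@B1}   OUT={a@B0, c@B2, d@B2, e@B0, f@B1}
  B1:   IN={a@B0, c@B2, d@B2, e@B0, e@B1, f@B1}   OUT={a@B0, c@B2, d@B2, e@B1, f@B1}
  B2:   IN={a@B0, c@B2, d@B2, e@B1, f@B1}   OUT={a@B0, c@B2, d@B2, e@B1, f@B1}
  B3:   IN={a@B0, c@B2, d@B2, e@B1, f@B1}   OUT={a@B0, c@B3, d@B2, e@B1, f@B1}

Merge at B2: IN[B2] = OUT[B1] = {a@B0, c@B2, d@B2, e@B1, f@B1}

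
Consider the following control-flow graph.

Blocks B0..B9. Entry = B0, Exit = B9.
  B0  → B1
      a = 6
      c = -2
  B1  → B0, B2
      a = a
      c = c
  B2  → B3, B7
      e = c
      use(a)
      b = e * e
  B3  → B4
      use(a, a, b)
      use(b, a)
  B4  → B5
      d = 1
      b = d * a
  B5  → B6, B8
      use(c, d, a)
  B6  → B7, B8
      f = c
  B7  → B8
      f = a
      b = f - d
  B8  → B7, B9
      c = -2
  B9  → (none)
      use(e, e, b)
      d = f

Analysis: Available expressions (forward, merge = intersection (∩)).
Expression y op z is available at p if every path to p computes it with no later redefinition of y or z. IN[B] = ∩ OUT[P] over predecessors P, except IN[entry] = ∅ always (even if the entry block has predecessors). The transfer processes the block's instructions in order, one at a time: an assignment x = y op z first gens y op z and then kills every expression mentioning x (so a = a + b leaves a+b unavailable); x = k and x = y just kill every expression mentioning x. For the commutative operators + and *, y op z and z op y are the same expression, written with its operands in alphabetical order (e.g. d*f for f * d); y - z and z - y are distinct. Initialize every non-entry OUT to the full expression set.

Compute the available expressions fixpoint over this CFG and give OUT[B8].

Per-block solution:
  B0:   IN={}   OUT={}
  B1:   IN={}   OUT={}
  B2:   IN={}   OUT={e*e}
  B3:   IN={e*e}   OUT={e*e}
  B4:   IN={e*e}   OUT={a*d, e*e}
  B5:   IN={a*d, e*e}   OUT={a*d, e*e}
  B6:   IN={a*d, e*e}   OUT={a*d, e*e}
  B7:   IN={e*e}   OUT={e*e, f-d}
  B8:   IN={e*e}   OUT={e*e}
  B9:   IN={e*e}   OUT={e*e}

Merge at B8: IN[B8] = OUT[B5] ∩ OUT[B6] ∩ OUT[B7] = {e*e}
Applying B8's transfer function to that IN value gives OUT[B8] (row B8 above).

Answer: {e*e}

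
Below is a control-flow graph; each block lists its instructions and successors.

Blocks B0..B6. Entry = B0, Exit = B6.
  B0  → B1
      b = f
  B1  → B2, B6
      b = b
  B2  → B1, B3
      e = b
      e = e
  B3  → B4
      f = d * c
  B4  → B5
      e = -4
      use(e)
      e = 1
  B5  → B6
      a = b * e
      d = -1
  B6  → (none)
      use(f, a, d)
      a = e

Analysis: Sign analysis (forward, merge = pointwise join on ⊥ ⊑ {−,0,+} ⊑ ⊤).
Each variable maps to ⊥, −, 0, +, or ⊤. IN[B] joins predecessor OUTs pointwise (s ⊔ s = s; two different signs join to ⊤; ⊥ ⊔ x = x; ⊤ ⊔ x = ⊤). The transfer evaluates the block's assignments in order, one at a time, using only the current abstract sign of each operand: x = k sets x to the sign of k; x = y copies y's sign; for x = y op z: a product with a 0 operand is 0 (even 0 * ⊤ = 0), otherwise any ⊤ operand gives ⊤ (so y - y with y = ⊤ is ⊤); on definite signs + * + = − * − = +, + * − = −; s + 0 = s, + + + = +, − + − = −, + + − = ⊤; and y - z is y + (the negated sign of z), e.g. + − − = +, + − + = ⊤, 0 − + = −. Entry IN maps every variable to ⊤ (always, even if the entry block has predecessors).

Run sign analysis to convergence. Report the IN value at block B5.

Converged values:
  B0:  IN=(all ⊤)  OUT=(all ⊤)
  B1:  IN=(all ⊤)  OUT=(all ⊤)
  B2:  IN=(all ⊤)  OUT=(all ⊤)
  B3:  IN=(all ⊤)  OUT=(all ⊤)
  B4:  IN=(all ⊤)  OUT={e:+; rest ⊤}
  B5:  IN={e:+; rest ⊤}  OUT={d:-, e:+; rest ⊤}
  B6:  IN=(all ⊤)  OUT=(all ⊤)

Merge at B5: IN[B5] = OUT[B4] = {a: ⊤, b: ⊤, c: ⊤, d: ⊤, e: +, f: ⊤}

Answer: {a: ⊤, b: ⊤, c: ⊤, d: ⊤, e: +, f: ⊤}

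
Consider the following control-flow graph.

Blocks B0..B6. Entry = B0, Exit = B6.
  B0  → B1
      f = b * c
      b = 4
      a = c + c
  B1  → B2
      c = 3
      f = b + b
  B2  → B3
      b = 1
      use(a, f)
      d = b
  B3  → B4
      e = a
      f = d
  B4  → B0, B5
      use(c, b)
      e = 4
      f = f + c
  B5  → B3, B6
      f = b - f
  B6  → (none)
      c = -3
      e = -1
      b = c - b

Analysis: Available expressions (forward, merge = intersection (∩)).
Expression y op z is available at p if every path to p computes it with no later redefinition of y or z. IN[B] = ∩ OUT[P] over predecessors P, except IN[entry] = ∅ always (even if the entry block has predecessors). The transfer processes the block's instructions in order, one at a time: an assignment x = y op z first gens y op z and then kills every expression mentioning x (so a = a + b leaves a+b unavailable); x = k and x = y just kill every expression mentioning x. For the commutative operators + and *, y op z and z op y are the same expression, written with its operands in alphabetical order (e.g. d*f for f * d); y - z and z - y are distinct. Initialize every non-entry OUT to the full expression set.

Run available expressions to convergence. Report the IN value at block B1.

Answer: {c+c}

Trace:
Fixpoint table:
  B0: | IN={} | OUT={c+c}
  B1: | IN={c+c} | OUT={b+b}
  B2: | IN={b+b} | OUT={}
  B3: | IN={} | OUT={}
  B4: | IN={} | OUT={}
  B5: | IN={} | OUT={}
  B6: | IN={} | OUT={}

Merge at B1: IN[B1] = OUT[B0] = {c+c}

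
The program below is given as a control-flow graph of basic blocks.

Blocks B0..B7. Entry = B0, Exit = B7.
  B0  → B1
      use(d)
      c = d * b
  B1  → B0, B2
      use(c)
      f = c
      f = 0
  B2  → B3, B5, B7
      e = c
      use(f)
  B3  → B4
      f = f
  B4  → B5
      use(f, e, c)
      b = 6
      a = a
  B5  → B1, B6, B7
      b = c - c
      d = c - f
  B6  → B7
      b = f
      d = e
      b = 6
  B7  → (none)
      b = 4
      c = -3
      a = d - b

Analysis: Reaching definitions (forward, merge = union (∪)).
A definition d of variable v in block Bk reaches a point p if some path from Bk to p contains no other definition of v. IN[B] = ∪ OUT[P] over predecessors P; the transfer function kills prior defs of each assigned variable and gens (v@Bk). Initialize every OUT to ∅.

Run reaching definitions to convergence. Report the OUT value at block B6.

Converged values:
  B0:   IN={a@B4, b@B5, c@B0, d@B5, e@B2, f@B1}   OUT={a@B4, b@B5, c@B0, d@B5, e@B2, f@B1}
  B1:   IN={a@B4, b@B5, c@B0, d@B5, e@B2, f@B1, f@B3}   OUT={a@B4, b@B5, c@B0, d@B5, e@B2, f@B1}
  B2:   IN={a@B4, b@B5, c@B0, d@B5, e@B2, f@B1}   OUT={a@B4, b@B5, c@B0, d@B5, e@B2, f@B1}
  B3:   IN={a@B4, b@B5, c@B0, d@B5, e@B2, f@B1}   OUT={a@B4, b@B5, c@B0, d@B5, e@B2, f@B3}
  B4:   IN={a@B4, b@B5, c@B0, d@B5, e@B2, f@B3}   OUT={a@B4, b@B4, c@B0, d@B5, e@B2, f@B3}
  B5:   IN={a@B4, b@B4, b@B5, c@B0, d@B5, e@B2, f@B1, f@B3}   OUT={a@B4, b@B5, c@B0, d@B5, e@B2, f@B1, f@B3}
  B6:   IN={a@B4, b@B5, c@B0, d@B5, e@B2, f@B1, f@B3}   OUT={a@B4, b@B6, c@B0, d@B6, e@B2, f@B1, f@B3}
  B7:   IN={a@B4, b@B5, b@B6, c@B0, d@B5, d@B6, e@B2, f@B1, f@B3}   OUT={a@B7, b@B7, c@B7, d@B5, d@B6, e@B2, f@B1, f@B3}

Merge at B6: IN[B6] = OUT[B5] = {a@B4, b@B5, c@B0, d@B5, e@B2, f@B1, f@B3}
Applying B6's transfer function to that IN value gives OUT[B6] (row B6 above).

Answer: {a@B4, b@B6, c@B0, d@B6, e@B2, f@B1, f@B3}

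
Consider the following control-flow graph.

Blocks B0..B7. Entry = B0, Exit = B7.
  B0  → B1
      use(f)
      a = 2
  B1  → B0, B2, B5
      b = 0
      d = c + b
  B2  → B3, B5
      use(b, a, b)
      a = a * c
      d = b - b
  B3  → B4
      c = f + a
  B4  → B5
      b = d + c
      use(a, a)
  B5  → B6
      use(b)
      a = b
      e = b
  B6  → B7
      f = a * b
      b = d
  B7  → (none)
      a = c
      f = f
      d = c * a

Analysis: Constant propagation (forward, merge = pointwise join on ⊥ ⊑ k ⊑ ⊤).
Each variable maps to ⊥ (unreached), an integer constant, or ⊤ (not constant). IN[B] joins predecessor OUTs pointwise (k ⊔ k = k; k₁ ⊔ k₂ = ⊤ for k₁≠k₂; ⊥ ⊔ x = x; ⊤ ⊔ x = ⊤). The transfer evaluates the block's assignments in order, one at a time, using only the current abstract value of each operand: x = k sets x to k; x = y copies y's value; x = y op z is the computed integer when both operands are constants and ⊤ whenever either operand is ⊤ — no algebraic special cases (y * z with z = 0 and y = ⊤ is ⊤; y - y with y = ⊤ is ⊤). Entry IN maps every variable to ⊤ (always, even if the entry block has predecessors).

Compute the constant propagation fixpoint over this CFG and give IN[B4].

Per-block solution:
  B0: | IN=(all ⊤) | OUT={a:2; rest ⊤}
  B1: | IN={a:2; rest ⊤} | OUT={a:2, b:0; rest ⊤}
  B2: | IN={a:2, b:0; rest ⊤} | OUT={b:0, d:0; rest ⊤}
  B3: | IN={b:0, d:0; rest ⊤} | OUT={b:0, d:0; rest ⊤}
  B4: | IN={b:0, d:0; rest ⊤} | OUT={d:0; rest ⊤}
  B5: | IN=(all ⊤) | OUT=(all ⊤)
  B6: | IN=(all ⊤) | OUT=(all ⊤)
  B7: | IN=(all ⊤) | OUT=(all ⊤)

Merge at B4: IN[B4] = OUT[B3] = {a: ⊤, b: 0, c: ⊤, d: 0, e: ⊤, f: ⊤}

Answer: {a: ⊤, b: 0, c: ⊤, d: 0, e: ⊤, f: ⊤}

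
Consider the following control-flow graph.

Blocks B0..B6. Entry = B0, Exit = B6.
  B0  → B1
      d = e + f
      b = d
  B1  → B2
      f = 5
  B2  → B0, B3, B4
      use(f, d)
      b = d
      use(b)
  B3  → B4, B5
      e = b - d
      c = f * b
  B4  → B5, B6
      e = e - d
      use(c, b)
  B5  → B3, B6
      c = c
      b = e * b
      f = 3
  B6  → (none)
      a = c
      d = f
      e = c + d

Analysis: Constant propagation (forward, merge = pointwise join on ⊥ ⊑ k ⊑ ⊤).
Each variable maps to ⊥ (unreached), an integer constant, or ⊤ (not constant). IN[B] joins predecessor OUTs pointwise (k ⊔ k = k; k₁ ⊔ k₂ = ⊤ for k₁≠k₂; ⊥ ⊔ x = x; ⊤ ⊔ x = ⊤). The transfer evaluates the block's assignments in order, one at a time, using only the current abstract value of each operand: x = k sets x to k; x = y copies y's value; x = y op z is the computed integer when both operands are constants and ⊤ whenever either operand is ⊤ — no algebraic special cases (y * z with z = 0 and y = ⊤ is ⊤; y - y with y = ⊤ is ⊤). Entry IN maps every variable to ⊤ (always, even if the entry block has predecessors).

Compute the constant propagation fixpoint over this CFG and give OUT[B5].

Answer: {a: ⊤, b: ⊤, c: ⊤, d: ⊤, e: ⊤, f: 3}

Working:
Fixpoint table:
  B0: | IN=(all ⊤) | OUT=(all ⊤)
  B1: | IN=(all ⊤) | OUT={f:5; rest ⊤}
  B2: | IN={f:5; rest ⊤} | OUT={f:5; rest ⊤}
  B3: | IN=(all ⊤) | OUT=(all ⊤)
  B4: | IN=(all ⊤) | OUT=(all ⊤)
  B5: | IN=(all ⊤) | OUT={f:3; rest ⊤}
  B6: | IN=(all ⊤) | OUT=(all ⊤)

Merge at B5: IN[B5] = OUT[B3] ⊔ OUT[B4] = {a: ⊤, b: ⊤, c: ⊤, d: ⊤, e: ⊤, f: ⊤}
Applying B5's transfer function to that IN value gives OUT[B5] (row B5 above).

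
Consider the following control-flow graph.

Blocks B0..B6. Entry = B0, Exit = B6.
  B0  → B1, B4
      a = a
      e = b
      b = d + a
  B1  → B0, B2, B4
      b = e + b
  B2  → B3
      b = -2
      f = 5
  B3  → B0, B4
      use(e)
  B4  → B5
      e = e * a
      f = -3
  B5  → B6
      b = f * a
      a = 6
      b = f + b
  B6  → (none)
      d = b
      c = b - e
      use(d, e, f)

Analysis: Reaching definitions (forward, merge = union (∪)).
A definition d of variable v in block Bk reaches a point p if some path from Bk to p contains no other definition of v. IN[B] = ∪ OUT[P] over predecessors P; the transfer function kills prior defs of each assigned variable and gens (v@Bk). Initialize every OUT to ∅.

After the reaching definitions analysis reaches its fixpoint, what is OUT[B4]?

Fixpoint table:
  B0:  IN={a@B0, b@B1, b@B2, e@B0, f@B2}  OUT={a@B0, b@B0, e@B0, f@B2}
  B1:  IN={a@B0, b@B0, e@B0, f@B2}  OUT={a@B0, b@B1, e@B0, f@B2}
  B2:  IN={a@B0, b@B1, e@B0, f@B2}  OUT={a@B0, b@B2, e@B0, f@B2}
  B3:  IN={a@B0, b@B2, e@B0, f@B2}  OUT={a@B0, b@B2, e@B0, f@B2}
  B4:  IN={a@B0, b@B0, b@B1, b@B2, e@B0, f@B2}  OUT={a@B0, b@B0, b@B1, b@B2, e@B4, f@B4}
  B5:  IN={a@B0, b@B0, b@B1, b@B2, e@B4, f@B4}  OUT={a@B5, b@B5, e@B4, f@B4}
  B6:  IN={a@B5, b@B5, e@B4, f@B4}  OUT={a@B5, b@B5, c@B6, d@B6, e@B4, f@B4}

Merge at B4: IN[B4] = OUT[B0] ⊔ OUT[B1] ⊔ OUT[B3] = {a@B0, b@B0, b@B1, b@B2, e@B0, f@B2}
Applying B4's transfer function to that IN value gives OUT[B4] (row B4 above).

Answer: {a@B0, b@B0, b@B1, b@B2, e@B4, f@B4}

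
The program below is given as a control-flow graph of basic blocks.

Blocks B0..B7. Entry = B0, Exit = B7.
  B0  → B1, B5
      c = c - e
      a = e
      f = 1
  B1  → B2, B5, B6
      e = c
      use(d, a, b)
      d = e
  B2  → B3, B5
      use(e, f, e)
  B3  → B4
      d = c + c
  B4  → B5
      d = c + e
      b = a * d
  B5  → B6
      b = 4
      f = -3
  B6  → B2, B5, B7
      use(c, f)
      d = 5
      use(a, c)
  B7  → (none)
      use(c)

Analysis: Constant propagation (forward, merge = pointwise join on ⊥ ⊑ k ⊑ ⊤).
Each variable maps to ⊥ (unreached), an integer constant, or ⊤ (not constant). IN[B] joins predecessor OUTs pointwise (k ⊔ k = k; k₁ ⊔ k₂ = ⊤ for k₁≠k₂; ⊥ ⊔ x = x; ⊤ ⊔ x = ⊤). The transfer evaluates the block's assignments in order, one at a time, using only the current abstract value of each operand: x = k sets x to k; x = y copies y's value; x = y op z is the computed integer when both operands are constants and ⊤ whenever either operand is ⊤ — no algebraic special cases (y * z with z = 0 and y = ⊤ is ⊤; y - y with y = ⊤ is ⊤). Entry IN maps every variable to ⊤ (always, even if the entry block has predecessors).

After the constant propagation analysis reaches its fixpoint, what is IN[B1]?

Answer: {a: ⊤, b: ⊤, c: ⊤, d: ⊤, e: ⊤, f: 1}

Working:
Converged values:
  B0: | IN=(all ⊤) | OUT={f:1; rest ⊤}
  B1: | IN={f:1; rest ⊤} | OUT={f:1; rest ⊤}
  B2: | IN=(all ⊤) | OUT=(all ⊤)
  B3: | IN=(all ⊤) | OUT=(all ⊤)
  B4: | IN=(all ⊤) | OUT=(all ⊤)
  B5: | IN=(all ⊤) | OUT={b:4, f:-3; rest ⊤}
  B6: | IN=(all ⊤) | OUT={d:5; rest ⊤}
  B7: | IN={d:5; rest ⊤} | OUT={d:5; rest ⊤}

Merge at B1: IN[B1] = OUT[B0] = {a: ⊤, b: ⊤, c: ⊤, d: ⊤, e: ⊤, f: 1}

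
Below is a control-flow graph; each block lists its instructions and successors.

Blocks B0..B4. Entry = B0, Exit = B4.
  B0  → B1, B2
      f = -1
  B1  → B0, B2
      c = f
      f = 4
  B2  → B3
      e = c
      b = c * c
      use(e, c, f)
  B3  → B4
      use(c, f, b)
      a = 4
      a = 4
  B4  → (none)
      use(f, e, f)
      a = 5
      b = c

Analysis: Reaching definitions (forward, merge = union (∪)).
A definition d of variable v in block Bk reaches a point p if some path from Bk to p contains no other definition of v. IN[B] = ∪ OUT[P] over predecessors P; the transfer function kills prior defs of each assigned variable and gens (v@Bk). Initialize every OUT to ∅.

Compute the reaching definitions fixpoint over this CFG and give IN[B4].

Answer: {a@B3, b@B2, c@B1, e@B2, f@B0, f@B1}

Derivation:
Fixpoint table:
  B0:   IN={c@B1, f@B1}   OUT={c@B1, f@B0}
  B1:   IN={c@B1, f@B0}   OUT={c@B1, f@B1}
  B2:   IN={c@B1, f@B0, f@B1}   OUT={b@B2, c@B1, e@B2, f@B0, f@B1}
  B3:   IN={b@B2, c@B1, e@B2, f@B0, f@B1}   OUT={a@B3, b@B2, c@B1, e@B2, f@B0, f@B1}
  B4:   IN={a@B3, b@B2, c@B1, e@B2, f@B0, f@B1}   OUT={a@B4, b@B4, c@B1, e@B2, f@B0, f@B1}

Merge at B4: IN[B4] = OUT[B3] = {a@B3, b@B2, c@B1, e@B2, f@B0, f@B1}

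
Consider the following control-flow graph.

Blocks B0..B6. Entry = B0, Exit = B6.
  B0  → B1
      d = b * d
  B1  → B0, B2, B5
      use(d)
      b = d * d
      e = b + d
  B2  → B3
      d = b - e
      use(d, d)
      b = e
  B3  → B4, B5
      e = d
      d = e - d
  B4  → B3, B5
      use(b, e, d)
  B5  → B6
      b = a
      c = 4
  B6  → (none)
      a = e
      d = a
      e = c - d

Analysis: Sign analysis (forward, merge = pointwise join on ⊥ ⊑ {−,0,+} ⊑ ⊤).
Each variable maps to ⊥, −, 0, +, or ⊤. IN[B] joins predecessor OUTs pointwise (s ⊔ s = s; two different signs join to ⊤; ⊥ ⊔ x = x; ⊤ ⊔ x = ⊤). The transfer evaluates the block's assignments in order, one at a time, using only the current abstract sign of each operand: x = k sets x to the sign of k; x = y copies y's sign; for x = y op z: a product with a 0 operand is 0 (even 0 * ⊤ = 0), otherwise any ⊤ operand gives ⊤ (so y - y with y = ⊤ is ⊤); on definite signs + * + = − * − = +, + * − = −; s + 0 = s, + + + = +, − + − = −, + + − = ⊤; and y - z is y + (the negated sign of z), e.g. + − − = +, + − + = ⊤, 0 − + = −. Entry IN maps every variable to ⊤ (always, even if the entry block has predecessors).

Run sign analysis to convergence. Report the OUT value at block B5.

Answer: {a: ⊤, b: ⊤, c: +, d: ⊤, e: ⊤, f: ⊤}

Working:
Per-block solution:
  B0:   IN=(all ⊤)   OUT=(all ⊤)
  B1:   IN=(all ⊤)   OUT=(all ⊤)
  B2:   IN=(all ⊤)   OUT=(all ⊤)
  B3:   IN=(all ⊤)   OUT=(all ⊤)
  B4:   IN=(all ⊤)   OUT=(all ⊤)
  B5:   IN=(all ⊤)   OUT={c:+; rest ⊤}
  B6:   IN={c:+; rest ⊤}   OUT={c:+; rest ⊤}

Merge at B5: IN[B5] = OUT[B1] ⊔ OUT[B3] ⊔ OUT[B4] = {a: ⊤, b: ⊤, c: ⊤, d: ⊤, e: ⊤, f: ⊤}
Applying B5's transfer function to that IN value gives OUT[B5] (row B5 above).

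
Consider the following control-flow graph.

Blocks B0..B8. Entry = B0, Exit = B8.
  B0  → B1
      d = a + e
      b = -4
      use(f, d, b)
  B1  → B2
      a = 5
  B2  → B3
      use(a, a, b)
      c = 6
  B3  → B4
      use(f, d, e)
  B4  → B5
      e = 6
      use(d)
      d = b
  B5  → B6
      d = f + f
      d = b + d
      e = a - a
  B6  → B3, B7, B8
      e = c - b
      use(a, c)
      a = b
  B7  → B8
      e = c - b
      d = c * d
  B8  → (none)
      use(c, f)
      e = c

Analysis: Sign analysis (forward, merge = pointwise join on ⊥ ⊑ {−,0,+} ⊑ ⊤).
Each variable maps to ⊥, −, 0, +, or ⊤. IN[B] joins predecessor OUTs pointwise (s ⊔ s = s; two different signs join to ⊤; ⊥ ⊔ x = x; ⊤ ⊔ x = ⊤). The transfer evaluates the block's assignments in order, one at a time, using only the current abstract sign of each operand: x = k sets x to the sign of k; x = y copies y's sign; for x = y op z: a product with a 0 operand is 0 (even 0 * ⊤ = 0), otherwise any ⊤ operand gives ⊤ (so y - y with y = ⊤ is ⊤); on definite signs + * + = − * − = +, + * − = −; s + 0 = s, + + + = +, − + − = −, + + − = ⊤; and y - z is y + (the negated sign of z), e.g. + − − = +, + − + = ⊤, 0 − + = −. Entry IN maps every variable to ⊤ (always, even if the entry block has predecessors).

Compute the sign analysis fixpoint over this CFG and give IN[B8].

Answer: {a: -, b: -, c: +, d: ⊤, e: +, f: ⊤}

Derivation:
Per-block solution:
  B0:   IN=(all ⊤)   OUT={b:-; rest ⊤}
  B1:   IN={b:-; rest ⊤}   OUT={a:+, b:-; rest ⊤}
  B2:   IN={a:+, b:-; rest ⊤}   OUT={a:+, b:-, c:+; rest ⊤}
  B3:   IN={b:-, c:+; rest ⊤}   OUT={b:-, c:+; rest ⊤}
  B4:   IN={b:-, c:+; rest ⊤}   OUT={b:-, c:+, d:-, e:+; rest ⊤}
  B5:   IN={b:-, c:+, d:-, e:+; rest ⊤}   OUT={b:-, c:+; rest ⊤}
  B6:   IN={b:-, c:+; rest ⊤}   OUT={a:-, b:-, c:+, e:+; rest ⊤}
  B7:   IN={a:-, b:-, c:+, e:+; rest ⊤}   OUT={a:-, b:-, c:+, e:+; rest ⊤}
  B8:   IN={a:-, b:-, c:+, e:+; rest ⊤}   OUT={a:-, b:-, c:+, e:+; rest ⊤}

Merge at B8: IN[B8] = OUT[B6] ⊔ OUT[B7] = {a: -, b: -, c: +, d: ⊤, e: +, f: ⊤}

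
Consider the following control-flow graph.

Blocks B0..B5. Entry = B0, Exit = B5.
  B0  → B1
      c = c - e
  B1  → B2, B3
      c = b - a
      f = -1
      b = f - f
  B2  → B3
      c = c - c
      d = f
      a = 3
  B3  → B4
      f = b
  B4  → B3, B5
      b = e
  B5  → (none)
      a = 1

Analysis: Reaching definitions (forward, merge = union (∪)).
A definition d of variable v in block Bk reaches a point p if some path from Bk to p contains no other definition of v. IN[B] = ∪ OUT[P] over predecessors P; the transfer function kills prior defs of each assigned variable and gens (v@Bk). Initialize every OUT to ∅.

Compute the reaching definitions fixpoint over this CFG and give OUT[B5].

Answer: {a@B5, b@B4, c@B1, c@B2, d@B2, f@B3}

Trace:
Per-block solution:
  B0:   IN={}   OUT={c@B0}
  B1:   IN={c@B0}   OUT={b@B1, c@B1, f@B1}
  B2:   IN={b@B1, c@B1, f@B1}   OUT={a@B2, b@B1, c@B2, d@B2, f@B1}
  B3:   IN={a@B2, b@B1, b@B4, c@B1, c@B2, d@B2, f@B1, f@B3}   OUT={a@B2, b@B1, b@B4, c@B1, c@B2, d@B2, f@B3}
  B4:   IN={a@B2, b@B1, b@B4, c@B1, c@B2, d@B2, f@B3}   OUT={a@B2, b@B4, c@B1, c@B2, d@B2, f@B3}
  B5:   IN={a@B2, b@B4, c@B1, c@B2, d@B2, f@B3}   OUT={a@B5, b@B4, c@B1, c@B2, d@B2, f@B3}

Merge at B5: IN[B5] = OUT[B4] = {a@B2, b@B4, c@B1, c@B2, d@B2, f@B3}
Applying B5's transfer function to that IN value gives OUT[B5] (row B5 above).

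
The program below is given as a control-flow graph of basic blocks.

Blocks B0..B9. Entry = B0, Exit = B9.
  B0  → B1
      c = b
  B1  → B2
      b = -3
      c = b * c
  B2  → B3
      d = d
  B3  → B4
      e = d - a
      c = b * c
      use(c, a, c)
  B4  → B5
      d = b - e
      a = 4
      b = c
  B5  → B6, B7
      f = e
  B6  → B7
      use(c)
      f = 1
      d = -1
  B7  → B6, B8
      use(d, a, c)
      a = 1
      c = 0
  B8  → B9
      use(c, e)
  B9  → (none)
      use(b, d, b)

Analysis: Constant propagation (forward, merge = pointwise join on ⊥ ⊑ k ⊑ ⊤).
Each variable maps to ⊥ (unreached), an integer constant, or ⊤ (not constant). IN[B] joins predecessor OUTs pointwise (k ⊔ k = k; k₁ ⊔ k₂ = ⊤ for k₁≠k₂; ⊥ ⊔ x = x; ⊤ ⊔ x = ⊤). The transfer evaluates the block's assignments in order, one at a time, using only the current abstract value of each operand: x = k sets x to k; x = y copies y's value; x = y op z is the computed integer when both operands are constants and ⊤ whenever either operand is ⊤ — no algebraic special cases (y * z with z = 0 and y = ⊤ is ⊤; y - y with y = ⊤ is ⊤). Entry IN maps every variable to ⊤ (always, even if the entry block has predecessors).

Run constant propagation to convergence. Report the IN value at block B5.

Answer: {a: 4, b: ⊤, c: ⊤, d: ⊤, e: ⊤, f: ⊤}

Trace:
Converged values:
  B0: | IN=(all ⊤) | OUT=(all ⊤)
  B1: | IN=(all ⊤) | OUT={b:-3; rest ⊤}
  B2: | IN={b:-3; rest ⊤} | OUT={b:-3; rest ⊤}
  B3: | IN={b:-3; rest ⊤} | OUT={b:-3; rest ⊤}
  B4: | IN={b:-3; rest ⊤} | OUT={a:4; rest ⊤}
  B5: | IN={a:4; rest ⊤} | OUT={a:4; rest ⊤}
  B6: | IN=(all ⊤) | OUT={d:-1, f:1; rest ⊤}
  B7: | IN=(all ⊤) | OUT={a:1, c:0; rest ⊤}
  B8: | IN={a:1, c:0; rest ⊤} | OUT={a:1, c:0; rest ⊤}
  B9: | IN={a:1, c:0; rest ⊤} | OUT={a:1, c:0; rest ⊤}

Merge at B5: IN[B5] = OUT[B4] = {a: 4, b: ⊤, c: ⊤, d: ⊤, e: ⊤, f: ⊤}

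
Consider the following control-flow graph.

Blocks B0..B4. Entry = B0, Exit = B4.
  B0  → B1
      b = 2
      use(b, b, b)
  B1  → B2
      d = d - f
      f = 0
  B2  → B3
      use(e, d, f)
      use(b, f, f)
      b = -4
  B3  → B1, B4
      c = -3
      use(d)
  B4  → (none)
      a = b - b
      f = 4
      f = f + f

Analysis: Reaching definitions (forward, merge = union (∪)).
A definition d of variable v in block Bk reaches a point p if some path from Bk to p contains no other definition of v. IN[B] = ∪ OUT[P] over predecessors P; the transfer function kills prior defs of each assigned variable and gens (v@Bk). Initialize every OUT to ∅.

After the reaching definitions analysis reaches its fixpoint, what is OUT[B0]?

Per-block solution:
  B0:   IN={}   OUT={b@B0}
  B1:   IN={b@B0, b@B2, c@B3, d@B1, f@B1}   OUT={b@B0, b@B2, c@B3, d@B1, f@B1}
  B2:   IN={b@B0, b@B2, c@B3, d@B1, f@B1}   OUT={b@B2, c@B3, d@B1, f@B1}
  B3:   IN={b@B2, c@B3, d@B1, f@B1}   OUT={b@B2, c@B3, d@B1, f@B1}
  B4:   IN={b@B2, c@B3, d@B1, f@B1}   OUT={a@B4, b@B2, c@B3, d@B1, f@B4}

B0 is the boundary node: IN[B0] = {}
Applying B0's transfer function to that IN value gives OUT[B0] (row B0 above).

Answer: {b@B0}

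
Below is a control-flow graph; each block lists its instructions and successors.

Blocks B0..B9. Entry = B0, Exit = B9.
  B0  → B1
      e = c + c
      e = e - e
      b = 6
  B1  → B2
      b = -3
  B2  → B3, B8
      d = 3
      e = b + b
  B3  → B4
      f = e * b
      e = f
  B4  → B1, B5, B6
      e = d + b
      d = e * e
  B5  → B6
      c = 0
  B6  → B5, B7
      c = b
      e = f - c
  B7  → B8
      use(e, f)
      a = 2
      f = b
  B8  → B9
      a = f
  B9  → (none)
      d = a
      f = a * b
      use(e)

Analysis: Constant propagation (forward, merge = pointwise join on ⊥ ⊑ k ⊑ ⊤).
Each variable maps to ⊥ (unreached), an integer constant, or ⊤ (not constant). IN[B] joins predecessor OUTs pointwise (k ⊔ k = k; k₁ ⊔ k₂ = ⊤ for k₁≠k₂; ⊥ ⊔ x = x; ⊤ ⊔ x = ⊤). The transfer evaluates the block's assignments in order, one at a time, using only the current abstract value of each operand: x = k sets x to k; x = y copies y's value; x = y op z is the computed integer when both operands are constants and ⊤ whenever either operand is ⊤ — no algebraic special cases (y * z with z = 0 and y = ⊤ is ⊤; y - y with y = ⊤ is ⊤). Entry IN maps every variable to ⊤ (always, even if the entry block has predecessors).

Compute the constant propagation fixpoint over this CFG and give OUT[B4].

Answer: {a: ⊤, b: -3, c: ⊤, d: 0, e: 0, f: 18}

Trace:
Converged values:
  B0:  IN=(all ⊤)  OUT={b:6; rest ⊤}
  B1:  IN=(all ⊤)  OUT={b:-3; rest ⊤}
  B2:  IN={b:-3; rest ⊤}  OUT={b:-3, d:3, e:-6; rest ⊤}
  B3:  IN={b:-3, d:3, e:-6; rest ⊤}  OUT={b:-3, d:3, e:18, f:18; rest ⊤}
  B4:  IN={b:-3, d:3, e:18, f:18; rest ⊤}  OUT={b:-3, d:0, e:0, f:18; rest ⊤}
  B5:  IN={b:-3, d:0, f:18; rest ⊤}  OUT={b:-3, c:0, d:0, f:18; rest ⊤}
  B6:  IN={b:-3, d:0, f:18; rest ⊤}  OUT={b:-3, c:-3, d:0, e:21, f:18; rest ⊤}
  B7:  IN={b:-3, c:-3, d:0, e:21, f:18; rest ⊤}  OUT={a:2, b:-3, c:-3, d:0, e:21, f:-3; rest ⊤}
  B8:  IN={b:-3; rest ⊤}  OUT={b:-3; rest ⊤}
  B9:  IN={b:-3; rest ⊤}  OUT={b:-3; rest ⊤}

Merge at B4: IN[B4] = OUT[B3] = {a: ⊤, b: -3, c: ⊤, d: 3, e: 18, f: 18}
Applying B4's transfer function to that IN value gives OUT[B4] (row B4 above).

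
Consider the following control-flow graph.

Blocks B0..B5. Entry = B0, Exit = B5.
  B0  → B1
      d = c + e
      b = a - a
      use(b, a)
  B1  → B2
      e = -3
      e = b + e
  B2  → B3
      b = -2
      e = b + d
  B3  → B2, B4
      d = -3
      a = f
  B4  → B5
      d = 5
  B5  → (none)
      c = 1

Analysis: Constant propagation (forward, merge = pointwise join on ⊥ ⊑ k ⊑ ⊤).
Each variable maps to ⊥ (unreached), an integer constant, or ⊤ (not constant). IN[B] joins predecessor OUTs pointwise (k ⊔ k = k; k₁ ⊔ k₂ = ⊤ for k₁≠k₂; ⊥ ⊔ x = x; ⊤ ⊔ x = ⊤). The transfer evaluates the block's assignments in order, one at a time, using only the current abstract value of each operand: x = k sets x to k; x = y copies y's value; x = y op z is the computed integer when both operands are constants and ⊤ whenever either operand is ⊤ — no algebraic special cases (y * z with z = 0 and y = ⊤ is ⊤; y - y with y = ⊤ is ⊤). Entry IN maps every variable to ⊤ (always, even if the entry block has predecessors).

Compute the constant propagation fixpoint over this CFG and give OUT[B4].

Per-block solution:
  B0:  IN=(all ⊤)  OUT=(all ⊤)
  B1:  IN=(all ⊤)  OUT=(all ⊤)
  B2:  IN=(all ⊤)  OUT={b:-2; rest ⊤}
  B3:  IN={b:-2; rest ⊤}  OUT={b:-2, d:-3; rest ⊤}
  B4:  IN={b:-2, d:-3; rest ⊤}  OUT={b:-2, d:5; rest ⊤}
  B5:  IN={b:-2, d:5; rest ⊤}  OUT={b:-2, c:1, d:5; rest ⊤}

Merge at B4: IN[B4] = OUT[B3] = {a: ⊤, b: -2, c: ⊤, d: -3, e: ⊤, f: ⊤}
Applying B4's transfer function to that IN value gives OUT[B4] (row B4 above).

Answer: {a: ⊤, b: -2, c: ⊤, d: 5, e: ⊤, f: ⊤}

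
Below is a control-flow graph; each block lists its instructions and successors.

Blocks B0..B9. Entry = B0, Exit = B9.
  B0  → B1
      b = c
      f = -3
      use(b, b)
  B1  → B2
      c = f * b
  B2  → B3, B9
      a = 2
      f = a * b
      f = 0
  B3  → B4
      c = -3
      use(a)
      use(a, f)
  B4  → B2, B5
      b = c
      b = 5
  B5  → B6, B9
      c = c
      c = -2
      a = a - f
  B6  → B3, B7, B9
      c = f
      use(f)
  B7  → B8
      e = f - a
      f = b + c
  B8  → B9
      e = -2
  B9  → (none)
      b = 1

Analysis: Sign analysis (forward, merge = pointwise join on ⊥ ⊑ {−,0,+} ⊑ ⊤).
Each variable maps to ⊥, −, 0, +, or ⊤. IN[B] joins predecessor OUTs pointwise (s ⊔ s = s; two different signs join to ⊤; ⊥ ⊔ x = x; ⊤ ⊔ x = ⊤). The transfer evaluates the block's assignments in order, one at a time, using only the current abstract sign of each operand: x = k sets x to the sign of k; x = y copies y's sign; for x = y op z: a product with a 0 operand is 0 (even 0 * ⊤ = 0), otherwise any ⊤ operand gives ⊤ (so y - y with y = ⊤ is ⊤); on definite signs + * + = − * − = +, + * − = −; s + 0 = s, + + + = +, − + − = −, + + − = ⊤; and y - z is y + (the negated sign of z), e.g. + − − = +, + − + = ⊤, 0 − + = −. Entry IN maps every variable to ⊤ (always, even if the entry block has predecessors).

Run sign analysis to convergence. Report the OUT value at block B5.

Converged values:
  B0:   IN=(all ⊤)   OUT={f:-; rest ⊤}
  B1:   IN={f:-; rest ⊤}   OUT={f:-; rest ⊤}
  B2:   IN=(all ⊤)   OUT={a:+, f:0; rest ⊤}
  B3:   IN={a:+, f:0; rest ⊤}   OUT={a:+, c:-, f:0; rest ⊤}
  B4:   IN={a:+, c:-, f:0; rest ⊤}   OUT={a:+, b:+, c:-, f:0; rest ⊤}
  B5:   IN={a:+, b:+, c:-, f:0; rest ⊤}   OUT={a:+, b:+, c:-, f:0; rest ⊤}
  B6:   IN={a:+, b:+, c:-, f:0; rest ⊤}   OUT={a:+, b:+, c:0, f:0; rest ⊤}
  B7:   IN={a:+, b:+, c:0, f:0; rest ⊤}   OUT={a:+, b:+, c:0, e:-, f:+; rest ⊤}
  B8:   IN={a:+, b:+, c:0, e:-, f:+; rest ⊤}   OUT={a:+, b:+, c:0, e:-, f:+; rest ⊤}
  B9:   IN={a:+; rest ⊤}   OUT={a:+, b:+; rest ⊤}

Merge at B5: IN[B5] = OUT[B4] = {a: +, b: +, c: -, d: ⊤, e: ⊤, f: 0}
Applying B5's transfer function to that IN value gives OUT[B5] (row B5 above).

Answer: {a: +, b: +, c: -, d: ⊤, e: ⊤, f: 0}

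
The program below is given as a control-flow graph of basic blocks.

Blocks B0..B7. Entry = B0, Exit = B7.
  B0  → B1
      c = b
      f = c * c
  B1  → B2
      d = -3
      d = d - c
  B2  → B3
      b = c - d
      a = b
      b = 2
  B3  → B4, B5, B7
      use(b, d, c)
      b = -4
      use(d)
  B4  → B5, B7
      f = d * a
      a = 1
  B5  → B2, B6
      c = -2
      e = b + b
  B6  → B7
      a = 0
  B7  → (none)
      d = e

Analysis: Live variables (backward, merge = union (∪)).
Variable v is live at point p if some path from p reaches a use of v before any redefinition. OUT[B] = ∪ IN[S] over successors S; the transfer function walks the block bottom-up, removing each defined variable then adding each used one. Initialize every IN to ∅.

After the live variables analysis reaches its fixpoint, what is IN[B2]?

Fixpoint table:
  B0: | IN={b, e} | OUT={c, e}
  B1: | IN={c, e} | OUT={c, d, e}
  B2: | IN={c, d, e} | OUT={a, b, c, d, e}
  B3: | IN={a, b, c, d, e} | OUT={a, b, d, e}
  B4: | IN={a, b, d, e} | OUT={b, d, e}
  B5: | IN={b, d} | OUT={c, d, e}
  B6: | IN={e} | OUT={e}
  B7: | IN={e} | OUT={}

Merge at B2: OUT[B2] = IN[B3] = {a, b, c, d, e}
Applying B2's transfer function to that OUT value gives IN[B2] (row B2 above).

Answer: {c, d, e}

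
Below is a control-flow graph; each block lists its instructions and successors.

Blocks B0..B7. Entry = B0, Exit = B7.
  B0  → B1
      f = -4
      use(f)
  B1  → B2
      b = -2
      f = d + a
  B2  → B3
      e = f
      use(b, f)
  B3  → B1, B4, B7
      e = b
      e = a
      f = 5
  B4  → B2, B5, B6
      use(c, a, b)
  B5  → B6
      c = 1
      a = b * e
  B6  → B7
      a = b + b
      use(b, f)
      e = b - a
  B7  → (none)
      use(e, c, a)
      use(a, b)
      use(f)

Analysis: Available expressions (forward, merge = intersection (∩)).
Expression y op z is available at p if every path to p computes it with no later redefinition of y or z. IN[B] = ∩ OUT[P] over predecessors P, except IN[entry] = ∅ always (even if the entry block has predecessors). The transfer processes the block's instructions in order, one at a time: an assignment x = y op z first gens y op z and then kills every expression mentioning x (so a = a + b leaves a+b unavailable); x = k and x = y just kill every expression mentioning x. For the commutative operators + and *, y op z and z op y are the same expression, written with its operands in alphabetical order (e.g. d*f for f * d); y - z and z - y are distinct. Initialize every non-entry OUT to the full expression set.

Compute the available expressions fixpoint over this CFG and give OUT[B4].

Answer: {a+d}

Derivation:
Converged values:
  B0:   IN={}   OUT={}
  B1:   IN={}   OUT={a+d}
  B2:   IN={a+d}   OUT={a+d}
  B3:   IN={a+d}   OUT={a+d}
  B4:   IN={a+d}   OUT={a+d}
  B5:   IN={a+d}   OUT={b*e}
  B6:   IN={}   OUT={b+b, b-a}
  B7:   IN={}   OUT={}

Merge at B4: IN[B4] = OUT[B3] = {a+d}
Applying B4's transfer function to that IN value gives OUT[B4] (row B4 above).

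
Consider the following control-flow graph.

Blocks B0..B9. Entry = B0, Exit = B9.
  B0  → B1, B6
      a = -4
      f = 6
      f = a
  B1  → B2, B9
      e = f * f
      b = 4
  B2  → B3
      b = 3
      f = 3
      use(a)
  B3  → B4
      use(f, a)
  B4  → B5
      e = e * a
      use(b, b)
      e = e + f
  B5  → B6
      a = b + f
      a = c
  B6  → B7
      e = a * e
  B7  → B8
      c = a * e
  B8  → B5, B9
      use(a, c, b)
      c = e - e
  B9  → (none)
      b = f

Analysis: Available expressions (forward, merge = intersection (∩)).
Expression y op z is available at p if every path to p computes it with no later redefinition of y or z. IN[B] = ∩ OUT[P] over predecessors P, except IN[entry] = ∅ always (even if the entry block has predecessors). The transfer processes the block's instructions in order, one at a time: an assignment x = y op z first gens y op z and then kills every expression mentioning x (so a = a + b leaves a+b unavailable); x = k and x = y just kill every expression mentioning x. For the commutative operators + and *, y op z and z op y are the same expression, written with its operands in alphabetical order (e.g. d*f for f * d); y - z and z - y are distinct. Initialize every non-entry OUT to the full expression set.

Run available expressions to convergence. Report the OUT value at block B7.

Answer: {a*e}

Trace:
Fixpoint table:
  B0:   IN={}   OUT={}
  B1:   IN={}   OUT={f*f}
  B2:   IN={f*f}   OUT={}
  B3:   IN={}   OUT={}
  B4:   IN={}   OUT={}
  B5:   IN={}   OUT={b+f}
  B6:   IN={}   OUT={}
  B7:   IN={}   OUT={a*e}
  B8:   IN={a*e}   OUT={a*e, e-e}
  B9:   IN={}   OUT={}

Merge at B7: IN[B7] = OUT[B6] = {}
Applying B7's transfer function to that IN value gives OUT[B7] (row B7 above).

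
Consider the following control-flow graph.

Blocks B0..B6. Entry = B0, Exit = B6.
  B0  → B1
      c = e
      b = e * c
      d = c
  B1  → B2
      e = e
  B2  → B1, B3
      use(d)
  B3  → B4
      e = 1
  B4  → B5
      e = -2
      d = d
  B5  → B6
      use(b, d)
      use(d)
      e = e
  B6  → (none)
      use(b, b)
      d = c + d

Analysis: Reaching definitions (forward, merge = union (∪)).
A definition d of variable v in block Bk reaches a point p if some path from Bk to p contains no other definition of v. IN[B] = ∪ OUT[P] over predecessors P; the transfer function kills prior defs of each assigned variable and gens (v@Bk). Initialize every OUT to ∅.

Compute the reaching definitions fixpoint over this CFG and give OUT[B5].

Fixpoint table:
  B0:   IN={}   OUT={b@B0, c@B0, d@B0}
  B1:   IN={b@B0, c@B0, d@B0, e@B1}   OUT={b@B0, c@B0, d@B0, e@B1}
  B2:   IN={b@B0, c@B0, d@B0, e@B1}   OUT={b@B0, c@B0, d@B0, e@B1}
  B3:   IN={b@B0, c@B0, d@B0, e@B1}   OUT={b@B0, c@B0, d@B0, e@B3}
  B4:   IN={b@B0, c@B0, d@B0, e@B3}   OUT={b@B0, c@B0, d@B4, e@B4}
  B5:   IN={b@B0, c@B0, d@B4, e@B4}   OUT={b@B0, c@B0, d@B4, e@B5}
  B6:   IN={b@B0, c@B0, d@B4, e@B5}   OUT={b@B0, c@B0, d@B6, e@B5}

Merge at B5: IN[B5] = OUT[B4] = {b@B0, c@B0, d@B4, e@B4}
Applying B5's transfer function to that IN value gives OUT[B5] (row B5 above).

Answer: {b@B0, c@B0, d@B4, e@B5}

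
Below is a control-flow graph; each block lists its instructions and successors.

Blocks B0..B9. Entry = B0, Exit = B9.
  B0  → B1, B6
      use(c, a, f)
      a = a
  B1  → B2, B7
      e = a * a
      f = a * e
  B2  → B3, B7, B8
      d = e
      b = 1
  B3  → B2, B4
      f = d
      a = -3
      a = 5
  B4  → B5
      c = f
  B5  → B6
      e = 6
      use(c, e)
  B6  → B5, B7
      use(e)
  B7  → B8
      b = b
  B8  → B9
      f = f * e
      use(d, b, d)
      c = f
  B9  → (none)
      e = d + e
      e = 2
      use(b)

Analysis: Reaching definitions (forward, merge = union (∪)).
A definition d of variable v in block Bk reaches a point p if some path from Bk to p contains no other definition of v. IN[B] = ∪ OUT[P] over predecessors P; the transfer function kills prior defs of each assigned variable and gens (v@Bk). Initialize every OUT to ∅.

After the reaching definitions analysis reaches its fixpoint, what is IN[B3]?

Converged values:
  B0:   IN={}   OUT={a@B0}
  B1:   IN={a@B0}   OUT={a@B0, e@B1, f@B1}
  B2:   IN={a@B0, a@B3, b@B2, d@B2, e@B1, f@B1, f@B3}   OUT={a@B0, a@B3, b@B2, d@B2, e@B1, f@B1, f@B3}
  B3:   IN={a@B0, a@B3, b@B2, d@B2, e@B1, f@B1, f@B3}   OUT={a@B3, b@B2, d@B2, e@B1, f@B3}
  B4:   IN={a@B3, b@B2, d@B2, e@B1, f@B3}   OUT={a@B3, b@B2, c@B4, d@B2, e@B1, f@B3}
  B5:   IN={a@B0, a@B3, b@B2, c@B4, d@B2, e@B1, e@B5, f@B3}   OUT={a@B0, a@B3, b@B2, c@B4, d@B2, e@B5, f@B3}
  B6:   IN={a@B0, a@B3, b@B2, c@B4, d@B2, e@B5, f@B3}   OUT={a@B0, a@B3, b@B2, c@B4, d@B2, e@B5, f@B3}
  B7:   IN={a@B0, a@B3, b@B2, c@B4, d@B2, e@B1, e@B5, f@B1, f@B3}   OUT={a@B0, a@B3, b@B7, c@B4, d@B2, e@B1, e@B5, f@B1, f@B3}
  B8:   IN={a@B0, a@B3, b@B2, b@B7, c@B4, d@B2, e@B1, e@B5, f@B1, f@B3}   OUT={a@B0, a@B3, b@B2, b@B7, c@B8, d@B2, e@B1, e@B5, f@B8}
  B9:   IN={a@B0, a@B3, b@B2, b@B7, c@B8, d@B2, e@B1, e@B5, f@B8}   OUT={a@B0, a@B3, b@B2, b@B7, c@B8, d@B2, e@B9, f@B8}

Merge at B3: IN[B3] = OUT[B2] = {a@B0, a@B3, b@B2, d@B2, e@B1, f@B1, f@B3}

Answer: {a@B0, a@B3, b@B2, d@B2, e@B1, f@B1, f@B3}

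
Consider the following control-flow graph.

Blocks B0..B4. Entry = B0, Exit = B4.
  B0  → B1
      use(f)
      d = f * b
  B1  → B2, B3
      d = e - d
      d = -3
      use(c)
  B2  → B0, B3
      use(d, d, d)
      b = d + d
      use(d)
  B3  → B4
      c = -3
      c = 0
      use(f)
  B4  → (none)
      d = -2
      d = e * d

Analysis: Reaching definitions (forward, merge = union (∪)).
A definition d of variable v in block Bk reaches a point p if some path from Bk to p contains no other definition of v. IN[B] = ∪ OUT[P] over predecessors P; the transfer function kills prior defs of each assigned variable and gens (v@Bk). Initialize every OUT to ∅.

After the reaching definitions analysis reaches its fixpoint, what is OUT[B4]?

Converged values:
  B0: | IN={b@B2, d@B1} | OUT={b@B2, d@B0}
  B1: | IN={b@B2, d@B0} | OUT={b@B2, d@B1}
  B2: | IN={b@B2, d@B1} | OUT={b@B2, d@B1}
  B3: | IN={b@B2, d@B1} | OUT={b@B2, c@B3, d@B1}
  B4: | IN={b@B2, c@B3, d@B1} | OUT={b@B2, c@B3, d@B4}

Merge at B4: IN[B4] = OUT[B3] = {b@B2, c@B3, d@B1}
Applying B4's transfer function to that IN value gives OUT[B4] (row B4 above).

Answer: {b@B2, c@B3, d@B4}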